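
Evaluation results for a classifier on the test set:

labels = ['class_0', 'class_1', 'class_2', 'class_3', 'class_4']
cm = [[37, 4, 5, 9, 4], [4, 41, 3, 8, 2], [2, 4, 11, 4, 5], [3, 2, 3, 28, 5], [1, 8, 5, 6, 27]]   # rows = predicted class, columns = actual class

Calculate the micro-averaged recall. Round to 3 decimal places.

0.623

Micro-averaging pools counts across classes: ΣTP=144, ΣFP=87, ΣFN=87.
Micro-recall = TP/(TP+FN) on pooled counts = 0.623 (equals overall accuracy in single-label multiclass).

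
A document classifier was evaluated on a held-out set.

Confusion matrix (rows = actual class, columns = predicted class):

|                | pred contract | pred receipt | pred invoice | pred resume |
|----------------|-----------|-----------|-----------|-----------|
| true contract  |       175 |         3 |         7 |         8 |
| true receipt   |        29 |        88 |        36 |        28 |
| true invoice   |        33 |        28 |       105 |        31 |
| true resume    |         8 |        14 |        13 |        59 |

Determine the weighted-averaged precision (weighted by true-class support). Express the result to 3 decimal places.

0.647

Per-class precision (TP/(TP+FP)):
  contract: TP=175, FP=29+33+8=70 → 175/245 = 0.7143
  receipt: TP=88, FP=3+28+14=45 → 88/133 = 0.6617
  invoice: TP=105, FP=7+36+13=56 → 105/161 = 0.6522
  resume: TP=59, FP=8+28+31=67 → 59/126 = 0.4683
Weighted-precision = Σ (supportᵢ/N)·precisionᵢ with N=665: (193/665)·0.7143 + (181/665)·0.6617 + (197/665)·0.6522 + (94/665)·0.4683 = 0.647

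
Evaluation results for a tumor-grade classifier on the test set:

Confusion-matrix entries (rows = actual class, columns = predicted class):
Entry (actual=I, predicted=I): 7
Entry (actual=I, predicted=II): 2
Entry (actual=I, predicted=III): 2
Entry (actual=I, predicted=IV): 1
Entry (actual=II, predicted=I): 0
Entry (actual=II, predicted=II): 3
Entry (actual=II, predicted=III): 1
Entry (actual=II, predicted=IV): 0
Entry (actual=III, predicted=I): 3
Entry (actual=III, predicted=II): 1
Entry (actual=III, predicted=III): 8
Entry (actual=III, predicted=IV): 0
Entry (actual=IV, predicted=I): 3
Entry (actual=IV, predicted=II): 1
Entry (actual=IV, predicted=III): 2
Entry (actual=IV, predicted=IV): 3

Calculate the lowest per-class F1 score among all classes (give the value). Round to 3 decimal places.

0.462

Per-class F1 score (2·TP/(2·TP+FP+FN)):
  I: TP=7, FP=0+3+3=6, FN=2+2+1=5 → 14/25 = 0.5600
  II: TP=3, FP=2+1+1=4, FN=0+1+0=1 → 6/11 = 0.5455
  III: TP=8, FP=2+1+2=5, FN=3+1+0=4 → 16/25 = 0.6400
  IV: TP=3, FP=1+0+0=1, FN=3+1+2=6 → 6/13 = 0.4615
Lowest is class 'IV' with F1 score = 0.462.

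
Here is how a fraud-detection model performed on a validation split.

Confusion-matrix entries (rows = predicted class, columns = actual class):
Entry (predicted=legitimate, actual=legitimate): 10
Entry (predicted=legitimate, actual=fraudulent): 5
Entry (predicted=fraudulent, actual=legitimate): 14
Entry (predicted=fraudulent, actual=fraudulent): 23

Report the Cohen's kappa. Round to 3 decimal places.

0.245

Observed agreement pₒ = trace/N = 33/52 = 0.6346
Expected agreement pₑ = Σ (rowᵢ·colᵢ)/N² = (24·15 + 28·37)/52² = 0.5163
κ = (pₒ − pₑ)/(1 − pₑ) = (0.6346 − 0.5163)/(1 − 0.5163) = 0.245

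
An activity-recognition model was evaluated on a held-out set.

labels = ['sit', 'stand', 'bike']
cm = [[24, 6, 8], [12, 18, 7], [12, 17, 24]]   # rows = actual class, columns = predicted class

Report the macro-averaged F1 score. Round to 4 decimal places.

Per-class F1 score (2·TP/(2·TP+FP+FN)):
  sit: TP=24, FP=12+12=24, FN=6+8=14 → 48/86 = 0.55814
  stand: TP=18, FP=6+17=23, FN=12+7=19 → 36/78 = 0.46154
  bike: TP=24, FP=8+7=15, FN=12+17=29 → 48/92 = 0.52174
Macro-F1 score = mean = (0.55814 + 0.46154 + 0.52174) / 3 = 0.5138

0.5138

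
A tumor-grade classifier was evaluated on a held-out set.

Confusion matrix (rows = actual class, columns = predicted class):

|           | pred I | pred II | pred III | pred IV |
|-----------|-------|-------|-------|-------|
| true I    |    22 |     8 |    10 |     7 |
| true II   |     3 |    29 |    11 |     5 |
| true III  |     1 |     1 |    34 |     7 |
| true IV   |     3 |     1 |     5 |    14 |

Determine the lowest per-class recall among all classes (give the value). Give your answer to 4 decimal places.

Per-class recall (TP/(TP+FN)):
  I: TP=22, FN=8+10+7=25 → 22/47 = 0.46809
  II: TP=29, FN=3+11+5=19 → 29/48 = 0.60417
  III: TP=34, FN=1+1+7=9 → 34/43 = 0.79070
  IV: TP=14, FN=3+1+5=9 → 14/23 = 0.60870
Lowest is class 'I' with recall = 0.4681.

0.4681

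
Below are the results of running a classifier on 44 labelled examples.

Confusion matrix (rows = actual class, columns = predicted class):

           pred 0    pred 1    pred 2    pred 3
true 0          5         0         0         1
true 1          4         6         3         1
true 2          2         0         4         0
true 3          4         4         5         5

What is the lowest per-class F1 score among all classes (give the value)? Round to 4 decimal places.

0.4000

Per-class F1 score (2·TP/(2·TP+FP+FN)):
  0: TP=5, FP=4+2+4=10, FN=0+0+1=1 → 10/21 = 0.47619
  1: TP=6, FP=0+0+4=4, FN=4+3+1=8 → 12/24 = 0.50000
  2: TP=4, FP=0+3+5=8, FN=2+0+0=2 → 8/18 = 0.44444
  3: TP=5, FP=1+1+0=2, FN=4+4+5=13 → 10/25 = 0.40000
Lowest is class '3' with F1 score = 0.4000.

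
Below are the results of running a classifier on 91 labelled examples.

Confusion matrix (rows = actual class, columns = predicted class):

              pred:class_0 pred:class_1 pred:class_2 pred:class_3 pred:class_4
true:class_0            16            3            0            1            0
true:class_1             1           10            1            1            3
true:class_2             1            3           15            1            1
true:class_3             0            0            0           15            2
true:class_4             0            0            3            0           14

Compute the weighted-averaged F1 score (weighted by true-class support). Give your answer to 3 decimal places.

Per-class F1 score (2·TP/(2·TP+FP+FN)):
  class_0: TP=16, FP=1+1+0+0=2, FN=3+0+1+0=4 → 32/38 = 0.8421
  class_1: TP=10, FP=3+3+0+0=6, FN=1+1+1+3=6 → 20/32 = 0.6250
  class_2: TP=15, FP=0+1+0+3=4, FN=1+3+1+1=6 → 30/40 = 0.7500
  class_3: TP=15, FP=1+1+1+0=3, FN=0+0+0+2=2 → 30/35 = 0.8571
  class_4: TP=14, FP=0+3+1+2=6, FN=0+0+3+0=3 → 28/37 = 0.7568
Weighted-F1 score = Σ (supportᵢ/N)·F1 scoreᵢ with N=91: (20/91)·0.8421 + (16/91)·0.6250 + (21/91)·0.7500 + (17/91)·0.8571 + (17/91)·0.7568 = 0.770

0.770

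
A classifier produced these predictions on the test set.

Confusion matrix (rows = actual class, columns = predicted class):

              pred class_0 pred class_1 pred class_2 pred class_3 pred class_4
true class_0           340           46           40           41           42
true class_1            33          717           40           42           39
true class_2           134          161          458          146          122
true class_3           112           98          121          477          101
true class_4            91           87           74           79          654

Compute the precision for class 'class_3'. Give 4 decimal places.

0.6076

precision = TP/(TP+FP).
class_3: TP=477, FP=41+42+146+79=308 → 477/785 = 0.60764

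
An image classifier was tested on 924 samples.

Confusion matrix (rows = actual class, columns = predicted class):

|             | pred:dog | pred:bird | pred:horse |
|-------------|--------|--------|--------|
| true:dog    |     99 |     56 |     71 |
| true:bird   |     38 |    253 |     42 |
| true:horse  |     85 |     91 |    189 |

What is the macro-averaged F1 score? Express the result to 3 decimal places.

Per-class F1 score (2·TP/(2·TP+FP+FN)):
  dog: TP=99, FP=38+85=123, FN=56+71=127 → 198/448 = 0.4420
  bird: TP=253, FP=56+91=147, FN=38+42=80 → 506/733 = 0.6903
  horse: TP=189, FP=71+42=113, FN=85+91=176 → 378/667 = 0.5667
Macro-F1 score = mean = (0.4420 + 0.6903 + 0.5667) / 3 = 0.566

0.566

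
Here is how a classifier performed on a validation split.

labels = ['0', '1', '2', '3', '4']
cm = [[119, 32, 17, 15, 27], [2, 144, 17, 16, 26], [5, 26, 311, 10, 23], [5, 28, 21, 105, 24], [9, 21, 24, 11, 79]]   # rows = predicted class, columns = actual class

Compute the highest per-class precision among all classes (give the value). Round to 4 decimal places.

0.8293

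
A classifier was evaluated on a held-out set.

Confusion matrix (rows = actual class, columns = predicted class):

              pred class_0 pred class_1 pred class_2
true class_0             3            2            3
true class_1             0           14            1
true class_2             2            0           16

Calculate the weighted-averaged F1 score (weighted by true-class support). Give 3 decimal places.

Per-class F1 score (2·TP/(2·TP+FP+FN)):
  class_0: TP=3, FP=0+2=2, FN=2+3=5 → 6/13 = 0.4615
  class_1: TP=14, FP=2+0=2, FN=0+1=1 → 28/31 = 0.9032
  class_2: TP=16, FP=3+1=4, FN=2+0=2 → 32/38 = 0.8421
Weighted-F1 score = Σ (supportᵢ/N)·F1 scoreᵢ with N=41: (8/41)·0.4615 + (15/41)·0.9032 + (18/41)·0.8421 = 0.790

0.790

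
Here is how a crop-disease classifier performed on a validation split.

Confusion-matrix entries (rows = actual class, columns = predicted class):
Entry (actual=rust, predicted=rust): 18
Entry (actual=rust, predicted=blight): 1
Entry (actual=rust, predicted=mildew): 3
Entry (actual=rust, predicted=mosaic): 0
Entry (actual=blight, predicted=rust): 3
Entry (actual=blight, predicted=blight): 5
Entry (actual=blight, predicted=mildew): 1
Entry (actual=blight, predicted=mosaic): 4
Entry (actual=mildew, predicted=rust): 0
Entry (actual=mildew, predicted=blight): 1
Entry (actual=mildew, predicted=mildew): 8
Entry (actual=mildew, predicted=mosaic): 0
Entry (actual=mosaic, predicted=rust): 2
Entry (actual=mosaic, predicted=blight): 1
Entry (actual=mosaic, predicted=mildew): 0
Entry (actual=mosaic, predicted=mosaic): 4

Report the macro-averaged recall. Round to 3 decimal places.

0.666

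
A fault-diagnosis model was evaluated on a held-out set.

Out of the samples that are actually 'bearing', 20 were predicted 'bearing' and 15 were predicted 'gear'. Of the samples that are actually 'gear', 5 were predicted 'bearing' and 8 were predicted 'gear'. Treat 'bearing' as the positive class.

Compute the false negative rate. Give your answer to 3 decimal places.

0.429

FNR = FN/(FN+TP) = 15/(15+20) = 0.429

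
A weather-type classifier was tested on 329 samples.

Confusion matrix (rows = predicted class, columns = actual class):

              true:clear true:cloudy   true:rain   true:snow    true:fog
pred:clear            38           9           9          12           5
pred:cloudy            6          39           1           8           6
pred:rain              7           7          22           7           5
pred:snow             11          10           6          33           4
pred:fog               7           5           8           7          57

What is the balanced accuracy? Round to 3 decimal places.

Balanced accuracy = mean of per-class recall.
  clear: recall = 38/69 = 0.5507
  cloudy: recall = 39/70 = 0.5571
  rain: recall = 22/46 = 0.4783
  snow: recall = 33/67 = 0.4925
  fog: recall = 57/77 = 0.7403
Mean = (0.5507 + 0.5571 + 0.4783 + 0.4925 + 0.7403) / 5 = 0.564

0.564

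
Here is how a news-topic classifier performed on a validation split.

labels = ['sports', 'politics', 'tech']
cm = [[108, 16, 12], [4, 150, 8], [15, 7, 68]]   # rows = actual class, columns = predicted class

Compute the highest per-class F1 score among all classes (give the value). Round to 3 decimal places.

0.896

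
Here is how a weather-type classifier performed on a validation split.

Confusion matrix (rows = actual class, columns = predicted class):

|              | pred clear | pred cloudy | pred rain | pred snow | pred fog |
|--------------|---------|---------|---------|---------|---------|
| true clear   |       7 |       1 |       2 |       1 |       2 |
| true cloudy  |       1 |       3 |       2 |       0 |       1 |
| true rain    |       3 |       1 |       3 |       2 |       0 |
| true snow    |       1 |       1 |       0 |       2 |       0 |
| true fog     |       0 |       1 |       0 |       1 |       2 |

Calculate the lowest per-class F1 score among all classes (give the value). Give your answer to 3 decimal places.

0.375

Per-class F1 score (2·TP/(2·TP+FP+FN)):
  clear: TP=7, FP=1+3+1+0=5, FN=1+2+1+2=6 → 14/25 = 0.5600
  cloudy: TP=3, FP=1+1+1+1=4, FN=1+2+0+1=4 → 6/14 = 0.4286
  rain: TP=3, FP=2+2+0+0=4, FN=3+1+2+0=6 → 6/16 = 0.3750
  snow: TP=2, FP=1+0+2+1=4, FN=1+1+0+0=2 → 4/10 = 0.4000
  fog: TP=2, FP=2+1+0+0=3, FN=0+1+0+1=2 → 4/9 = 0.4444
Lowest is class 'rain' with F1 score = 0.375.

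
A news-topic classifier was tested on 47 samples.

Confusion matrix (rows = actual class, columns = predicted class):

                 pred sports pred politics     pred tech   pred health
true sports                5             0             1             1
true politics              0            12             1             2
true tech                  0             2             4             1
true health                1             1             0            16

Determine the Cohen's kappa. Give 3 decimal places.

Observed agreement pₒ = trace/N = 37/47 = 0.7872
Expected agreement pₑ = Σ (rowᵢ·colᵢ)/N² = (7·6 + 15·15 + 7·6 + 18·20)/47² = 0.3029
κ = (pₒ − pₑ)/(1 − pₑ) = (0.7872 − 0.3029)/(1 − 0.3029) = 0.695

0.695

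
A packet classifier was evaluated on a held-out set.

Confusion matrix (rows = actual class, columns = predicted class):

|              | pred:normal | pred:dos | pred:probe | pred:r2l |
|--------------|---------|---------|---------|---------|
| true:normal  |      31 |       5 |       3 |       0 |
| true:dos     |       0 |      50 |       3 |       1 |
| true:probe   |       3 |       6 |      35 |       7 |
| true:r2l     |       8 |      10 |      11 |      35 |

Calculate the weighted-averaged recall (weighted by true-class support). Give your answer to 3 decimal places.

0.726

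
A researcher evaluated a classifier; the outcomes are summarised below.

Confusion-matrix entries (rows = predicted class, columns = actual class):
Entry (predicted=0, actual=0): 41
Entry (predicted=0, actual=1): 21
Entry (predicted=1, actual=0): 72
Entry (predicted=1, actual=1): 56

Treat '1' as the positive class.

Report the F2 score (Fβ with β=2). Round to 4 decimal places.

0.6422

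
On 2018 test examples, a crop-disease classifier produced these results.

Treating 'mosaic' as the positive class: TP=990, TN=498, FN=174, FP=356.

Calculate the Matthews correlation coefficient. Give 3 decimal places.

MCC = (TP·TN − FP·FN) / √((TP+FP)(TP+FN)(TN+FP)(TN+FN))
Numerator = 990·498 − 356·174 = 431076
Denominator = √(1346·1164·854·672) = √899135580672 = 948227.5996
MCC = 431076 / 948227.5996 = 0.455

0.455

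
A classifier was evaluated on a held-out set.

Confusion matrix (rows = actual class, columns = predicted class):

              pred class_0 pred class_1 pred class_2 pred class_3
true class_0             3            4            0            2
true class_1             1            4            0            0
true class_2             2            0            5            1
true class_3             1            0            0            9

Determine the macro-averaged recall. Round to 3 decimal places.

0.665

Per-class recall (TP/(TP+FN)):
  class_0: TP=3, FN=4+0+2=6 → 3/9 = 0.3333
  class_1: TP=4, FN=1+0+0=1 → 4/5 = 0.8000
  class_2: TP=5, FN=2+0+1=3 → 5/8 = 0.6250
  class_3: TP=9, FN=1+0+0=1 → 9/10 = 0.9000
Macro-recall = mean = (0.3333 + 0.8000 + 0.6250 + 0.9000) / 4 = 0.665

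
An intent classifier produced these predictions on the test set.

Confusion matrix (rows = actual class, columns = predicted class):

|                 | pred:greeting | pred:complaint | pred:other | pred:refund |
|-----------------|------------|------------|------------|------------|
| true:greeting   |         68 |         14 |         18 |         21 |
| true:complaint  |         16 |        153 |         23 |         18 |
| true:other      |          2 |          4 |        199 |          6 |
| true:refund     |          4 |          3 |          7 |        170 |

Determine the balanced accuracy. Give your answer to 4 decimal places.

Balanced accuracy = mean of per-class recall.
  greeting: recall = 68/121 = 0.56198
  complaint: recall = 153/210 = 0.72857
  other: recall = 199/211 = 0.94313
  refund: recall = 170/184 = 0.92391
Mean = (0.56198 + 0.72857 + 0.94313 + 0.92391) / 4 = 0.7894

0.7894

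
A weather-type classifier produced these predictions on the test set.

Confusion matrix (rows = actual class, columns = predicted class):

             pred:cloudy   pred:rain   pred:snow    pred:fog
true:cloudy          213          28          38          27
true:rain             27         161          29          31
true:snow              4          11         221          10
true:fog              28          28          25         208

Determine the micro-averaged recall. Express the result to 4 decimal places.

Micro-averaging pools counts across classes: ΣTP=803, ΣFP=286, ΣFN=286.
Micro-recall = TP/(TP+FN) on pooled counts = 0.7374 (equals overall accuracy in single-label multiclass).

0.7374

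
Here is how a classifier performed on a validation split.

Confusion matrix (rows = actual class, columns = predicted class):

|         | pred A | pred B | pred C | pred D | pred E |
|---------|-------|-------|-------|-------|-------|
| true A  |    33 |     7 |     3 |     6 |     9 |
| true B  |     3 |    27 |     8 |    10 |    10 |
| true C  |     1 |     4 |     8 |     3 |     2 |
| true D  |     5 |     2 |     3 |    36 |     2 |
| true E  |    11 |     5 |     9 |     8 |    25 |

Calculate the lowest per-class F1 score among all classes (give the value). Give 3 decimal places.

0.327

Per-class F1 score (2·TP/(2·TP+FP+FN)):
  A: TP=33, FP=3+1+5+11=20, FN=7+3+6+9=25 → 66/111 = 0.5946
  B: TP=27, FP=7+4+2+5=18, FN=3+8+10+10=31 → 54/103 = 0.5243
  C: TP=8, FP=3+8+3+9=23, FN=1+4+3+2=10 → 16/49 = 0.3265
  D: TP=36, FP=6+10+3+8=27, FN=5+2+3+2=12 → 72/111 = 0.6486
  E: TP=25, FP=9+10+2+2=23, FN=11+5+9+8=33 → 50/106 = 0.4717
Lowest is class 'C' with F1 score = 0.327.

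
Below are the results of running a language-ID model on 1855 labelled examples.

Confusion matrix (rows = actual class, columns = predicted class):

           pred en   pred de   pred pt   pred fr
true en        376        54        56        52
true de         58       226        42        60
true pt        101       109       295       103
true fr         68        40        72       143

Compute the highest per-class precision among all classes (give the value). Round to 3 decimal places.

0.634

Per-class precision (TP/(TP+FP)):
  en: TP=376, FP=58+101+68=227 → 376/603 = 0.6235
  de: TP=226, FP=54+109+40=203 → 226/429 = 0.5268
  pt: TP=295, FP=56+42+72=170 → 295/465 = 0.6344
  fr: TP=143, FP=52+60+103=215 → 143/358 = 0.3994
Highest is class 'pt' with precision = 0.634.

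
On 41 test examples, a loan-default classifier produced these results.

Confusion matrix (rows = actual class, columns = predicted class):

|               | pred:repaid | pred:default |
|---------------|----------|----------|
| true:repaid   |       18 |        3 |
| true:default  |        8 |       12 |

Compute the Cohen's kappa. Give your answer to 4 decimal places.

Observed agreement pₒ = trace/N = 30/41 = 0.73171
Expected agreement pₑ = Σ (rowᵢ·colᵢ)/N² = (21·26 + 20·15)/41² = 0.50327
κ = (pₒ − pₑ)/(1 − pₑ) = (0.73171 − 0.50327)/(1 − 0.50327) = 0.4599

0.4599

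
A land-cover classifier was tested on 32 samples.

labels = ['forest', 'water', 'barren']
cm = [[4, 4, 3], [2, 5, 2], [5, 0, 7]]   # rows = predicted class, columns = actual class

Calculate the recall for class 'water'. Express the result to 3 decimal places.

0.556

Take TP from the diagonal, FP from the rest of the 'water' prediction marginal, FN from the rest of the 'water' actual marginal.
recall = TP/(TP+FN).
water: TP=5, FN=4+0=4 → 5/9 = 0.5556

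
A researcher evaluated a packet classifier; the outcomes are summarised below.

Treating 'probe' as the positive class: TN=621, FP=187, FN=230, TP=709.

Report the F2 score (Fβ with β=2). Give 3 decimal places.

Fβ = (1+β²)·TP / ((1+β²)·TP + β²·FN + FP), with β²=4
= 5·709 / (5·709 + 4·230 + 187) = 0.762

0.762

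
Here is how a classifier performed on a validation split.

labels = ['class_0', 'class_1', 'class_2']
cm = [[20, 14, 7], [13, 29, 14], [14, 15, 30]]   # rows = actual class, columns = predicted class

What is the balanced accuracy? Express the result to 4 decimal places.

Balanced accuracy = mean of per-class recall.
  class_0: recall = 20/41 = 0.48780
  class_1: recall = 29/56 = 0.51786
  class_2: recall = 30/59 = 0.50847
Mean = (0.48780 + 0.51786 + 0.50847) / 3 = 0.5047

0.5047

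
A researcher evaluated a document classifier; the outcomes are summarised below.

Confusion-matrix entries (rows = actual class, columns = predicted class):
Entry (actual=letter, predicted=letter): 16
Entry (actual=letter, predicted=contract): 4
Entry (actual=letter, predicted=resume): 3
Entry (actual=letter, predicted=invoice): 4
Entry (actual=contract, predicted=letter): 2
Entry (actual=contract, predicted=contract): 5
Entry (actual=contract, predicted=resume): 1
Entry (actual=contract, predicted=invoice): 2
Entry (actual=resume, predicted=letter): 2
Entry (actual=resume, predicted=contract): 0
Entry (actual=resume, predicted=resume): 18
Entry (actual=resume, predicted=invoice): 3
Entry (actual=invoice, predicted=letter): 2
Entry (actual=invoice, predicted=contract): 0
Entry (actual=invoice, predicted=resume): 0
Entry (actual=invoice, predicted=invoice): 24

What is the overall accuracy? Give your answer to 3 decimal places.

0.733

Accuracy = trace / total = (16+5+18+24=63) / 86 = 63/86 = 0.733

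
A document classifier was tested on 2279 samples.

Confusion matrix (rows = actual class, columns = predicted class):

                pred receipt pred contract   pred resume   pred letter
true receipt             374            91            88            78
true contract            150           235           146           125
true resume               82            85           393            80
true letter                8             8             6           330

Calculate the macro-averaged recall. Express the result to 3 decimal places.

Per-class recall (TP/(TP+FN)):
  receipt: TP=374, FN=91+88+78=257 → 374/631 = 0.5927
  contract: TP=235, FN=150+146+125=421 → 235/656 = 0.3582
  resume: TP=393, FN=82+85+80=247 → 393/640 = 0.6141
  letter: TP=330, FN=8+8+6=22 → 330/352 = 0.9375
Macro-recall = mean = (0.5927 + 0.3582 + 0.6141 + 0.9375) / 4 = 0.626

0.626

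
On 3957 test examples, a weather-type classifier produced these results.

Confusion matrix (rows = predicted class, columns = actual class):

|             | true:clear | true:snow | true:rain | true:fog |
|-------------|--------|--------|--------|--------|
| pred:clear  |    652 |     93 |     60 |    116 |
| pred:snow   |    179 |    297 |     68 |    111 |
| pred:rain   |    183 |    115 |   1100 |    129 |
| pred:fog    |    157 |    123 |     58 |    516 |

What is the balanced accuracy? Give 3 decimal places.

0.619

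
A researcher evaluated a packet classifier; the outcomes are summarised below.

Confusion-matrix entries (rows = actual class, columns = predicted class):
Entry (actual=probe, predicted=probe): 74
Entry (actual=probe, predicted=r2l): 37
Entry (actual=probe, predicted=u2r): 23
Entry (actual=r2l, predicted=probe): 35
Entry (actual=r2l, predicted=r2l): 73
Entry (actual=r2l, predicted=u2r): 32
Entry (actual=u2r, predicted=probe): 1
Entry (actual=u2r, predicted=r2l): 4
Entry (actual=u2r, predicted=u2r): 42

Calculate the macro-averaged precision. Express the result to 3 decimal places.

Per-class precision (TP/(TP+FP)):
  probe: TP=74, FP=35+1=36 → 74/110 = 0.6727
  r2l: TP=73, FP=37+4=41 → 73/114 = 0.6404
  u2r: TP=42, FP=23+32=55 → 42/97 = 0.4330
Macro-precision = mean = (0.6727 + 0.6404 + 0.4330) / 3 = 0.582

0.582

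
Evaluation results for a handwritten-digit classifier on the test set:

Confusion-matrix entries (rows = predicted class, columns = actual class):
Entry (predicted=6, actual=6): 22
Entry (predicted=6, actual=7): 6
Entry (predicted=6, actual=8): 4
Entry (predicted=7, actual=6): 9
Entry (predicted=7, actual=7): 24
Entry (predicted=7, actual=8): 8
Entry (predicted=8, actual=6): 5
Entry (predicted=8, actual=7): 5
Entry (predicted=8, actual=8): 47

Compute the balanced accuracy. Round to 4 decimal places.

0.6978

Balanced accuracy = mean of per-class recall.
  6: recall = 22/36 = 0.61111
  7: recall = 24/35 = 0.68571
  8: recall = 47/59 = 0.79661
Mean = (0.61111 + 0.68571 + 0.79661) / 3 = 0.6978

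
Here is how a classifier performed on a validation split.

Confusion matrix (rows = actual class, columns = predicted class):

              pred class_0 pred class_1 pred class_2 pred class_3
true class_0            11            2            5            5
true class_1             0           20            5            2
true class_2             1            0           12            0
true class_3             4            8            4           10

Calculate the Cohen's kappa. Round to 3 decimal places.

0.463

Observed agreement pₒ = trace/N = 53/89 = 0.5955
Expected agreement pₑ = Σ (rowᵢ·colᵢ)/N² = (23·16 + 27·30 + 13·26 + 26·17)/89² = 0.2472
κ = (pₒ − pₑ)/(1 − pₑ) = (0.5955 − 0.2472)/(1 − 0.2472) = 0.463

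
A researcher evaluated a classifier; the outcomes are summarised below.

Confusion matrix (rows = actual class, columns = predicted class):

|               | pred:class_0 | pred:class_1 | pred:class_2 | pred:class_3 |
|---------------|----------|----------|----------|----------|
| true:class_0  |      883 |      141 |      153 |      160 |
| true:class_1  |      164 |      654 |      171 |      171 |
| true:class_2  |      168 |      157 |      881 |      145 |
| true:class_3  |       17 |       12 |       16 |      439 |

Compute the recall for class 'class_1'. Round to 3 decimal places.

One-vs-rest for 'class_1': TP = diagonal; FP = other classes predicted 'class_1'; FN = 'class_1' predicted as other.
recall = TP/(TP+FN).
class_1: TP=654, FN=164+171+171=506 → 654/1160 = 0.5638

0.564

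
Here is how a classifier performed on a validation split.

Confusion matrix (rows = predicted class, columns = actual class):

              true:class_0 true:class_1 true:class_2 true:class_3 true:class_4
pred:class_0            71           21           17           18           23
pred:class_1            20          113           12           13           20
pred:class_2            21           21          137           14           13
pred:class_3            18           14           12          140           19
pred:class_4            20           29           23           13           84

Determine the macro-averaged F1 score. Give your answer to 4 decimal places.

Per-class F1 score (2·TP/(2·TP+FP+FN)):
  class_0: TP=71, FP=21+17+18+23=79, FN=20+21+18+20=79 → 142/300 = 0.47333
  class_1: TP=113, FP=20+12+13+20=65, FN=21+21+14+29=85 → 226/376 = 0.60106
  class_2: TP=137, FP=21+21+14+13=69, FN=17+12+12+23=64 → 274/407 = 0.67322
  class_3: TP=140, FP=18+14+12+19=63, FN=18+13+14+13=58 → 280/401 = 0.69825
  class_4: TP=84, FP=20+29+23+13=85, FN=23+20+13+19=75 → 168/328 = 0.51220
Macro-F1 score = mean = (0.47333 + 0.60106 + 0.67322 + 0.69825 + 0.51220) / 5 = 0.5916

0.5916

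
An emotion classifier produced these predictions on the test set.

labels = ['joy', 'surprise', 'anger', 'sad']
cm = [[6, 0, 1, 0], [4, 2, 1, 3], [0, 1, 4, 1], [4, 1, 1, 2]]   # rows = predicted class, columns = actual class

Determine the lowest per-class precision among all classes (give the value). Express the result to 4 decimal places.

0.2000

Per-class precision (TP/(TP+FP)):
  joy: TP=6, FP=0+1+0=1 → 6/7 = 0.85714
  surprise: TP=2, FP=4+1+3=8 → 2/10 = 0.20000
  anger: TP=4, FP=0+1+1=2 → 4/6 = 0.66667
  sad: TP=2, FP=4+1+1=6 → 2/8 = 0.25000
Lowest is class 'surprise' with precision = 0.2000.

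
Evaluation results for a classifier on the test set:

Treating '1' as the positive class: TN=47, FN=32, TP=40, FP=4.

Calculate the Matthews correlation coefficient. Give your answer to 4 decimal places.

0.4904

MCC = (TP·TN − FP·FN) / √((TP+FP)(TP+FN)(TN+FP)(TN+FN))
Numerator = 40·47 − 4·32 = 1752
Denominator = √(44·72·51·79) = √12763872 = 3572.6562
MCC = 1752 / 3572.6562 = 0.4904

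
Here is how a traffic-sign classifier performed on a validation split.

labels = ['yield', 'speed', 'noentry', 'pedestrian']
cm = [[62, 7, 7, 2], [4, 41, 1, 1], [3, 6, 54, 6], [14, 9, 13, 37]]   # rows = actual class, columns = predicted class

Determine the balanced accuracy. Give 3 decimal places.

Balanced accuracy = mean of per-class recall.
  yield: recall = 62/78 = 0.7949
  speed: recall = 41/47 = 0.8723
  noentry: recall = 54/69 = 0.7826
  pedestrian: recall = 37/73 = 0.5068
Mean = (0.7949 + 0.8723 + 0.7826 + 0.5068) / 4 = 0.739

0.739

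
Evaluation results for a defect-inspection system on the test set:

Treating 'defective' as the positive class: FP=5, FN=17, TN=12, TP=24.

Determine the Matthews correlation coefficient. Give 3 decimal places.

MCC = (TP·TN − FP·FN) / √((TP+FP)(TP+FN)(TN+FP)(TN+FN))
Numerator = 24·12 − 5·17 = 203
Denominator = √(29·41·17·29) = √586177 = 765.6220
MCC = 203 / 765.6220 = 0.265

0.265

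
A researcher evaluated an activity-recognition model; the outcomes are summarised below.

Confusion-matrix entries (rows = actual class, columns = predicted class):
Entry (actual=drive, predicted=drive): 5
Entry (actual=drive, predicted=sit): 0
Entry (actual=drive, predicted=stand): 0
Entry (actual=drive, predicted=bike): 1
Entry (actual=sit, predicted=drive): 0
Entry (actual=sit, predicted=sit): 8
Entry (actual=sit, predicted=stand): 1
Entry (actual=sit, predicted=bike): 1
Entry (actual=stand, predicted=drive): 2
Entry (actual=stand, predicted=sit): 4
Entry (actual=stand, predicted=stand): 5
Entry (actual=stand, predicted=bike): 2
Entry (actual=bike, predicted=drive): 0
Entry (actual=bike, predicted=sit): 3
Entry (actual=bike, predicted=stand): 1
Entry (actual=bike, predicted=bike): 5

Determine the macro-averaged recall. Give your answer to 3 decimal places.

Per-class recall (TP/(TP+FN)):
  drive: TP=5, FN=0+0+1=1 → 5/6 = 0.8333
  sit: TP=8, FN=0+1+1=2 → 8/10 = 0.8000
  stand: TP=5, FN=2+4+2=8 → 5/13 = 0.3846
  bike: TP=5, FN=0+3+1=4 → 5/9 = 0.5556
Macro-recall = mean = (0.8333 + 0.8000 + 0.3846 + 0.5556) / 4 = 0.643

0.643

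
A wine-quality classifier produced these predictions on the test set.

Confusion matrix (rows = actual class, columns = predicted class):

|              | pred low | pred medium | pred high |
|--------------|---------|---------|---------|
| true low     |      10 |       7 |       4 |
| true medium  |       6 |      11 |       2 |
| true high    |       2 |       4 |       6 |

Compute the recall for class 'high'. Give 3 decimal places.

recall = TP/(TP+FN).
high: TP=6, FN=2+4=6 → 6/12 = 0.5000

0.500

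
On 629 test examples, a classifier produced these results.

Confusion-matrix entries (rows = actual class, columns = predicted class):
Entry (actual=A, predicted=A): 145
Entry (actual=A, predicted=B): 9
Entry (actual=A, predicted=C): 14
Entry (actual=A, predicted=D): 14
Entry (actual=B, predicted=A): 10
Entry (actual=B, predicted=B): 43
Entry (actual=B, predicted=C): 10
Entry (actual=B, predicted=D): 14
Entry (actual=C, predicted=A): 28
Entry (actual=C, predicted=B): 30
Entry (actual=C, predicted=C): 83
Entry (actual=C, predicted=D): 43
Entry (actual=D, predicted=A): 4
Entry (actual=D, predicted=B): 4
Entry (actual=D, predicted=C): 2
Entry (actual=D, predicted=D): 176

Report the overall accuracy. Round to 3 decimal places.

Accuracy = trace / total = (145+43+83+176=447) / 629 = 447/629 = 0.711

0.711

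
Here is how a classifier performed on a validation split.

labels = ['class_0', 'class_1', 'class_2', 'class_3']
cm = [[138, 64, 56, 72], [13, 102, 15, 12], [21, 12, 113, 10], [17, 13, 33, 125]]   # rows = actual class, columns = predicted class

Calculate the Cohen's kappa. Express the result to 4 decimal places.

0.4499

Observed agreement pₒ = trace/N = 478/816 = 0.58578
Expected agreement pₑ = Σ (rowᵢ·colᵢ)/N² = (330·189 + 142·191 + 156·217 + 188·219)/816² = 0.24707
κ = (pₒ − pₑ)/(1 − pₑ) = (0.58578 − 0.24707)/(1 − 0.24707) = 0.4499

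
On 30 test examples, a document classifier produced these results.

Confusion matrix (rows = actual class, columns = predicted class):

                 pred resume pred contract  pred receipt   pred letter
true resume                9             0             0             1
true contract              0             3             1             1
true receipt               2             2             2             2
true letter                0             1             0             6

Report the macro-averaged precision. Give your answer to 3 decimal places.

Per-class precision (TP/(TP+FP)):
  resume: TP=9, FP=0+2+0=2 → 9/11 = 0.8182
  contract: TP=3, FP=0+2+1=3 → 3/6 = 0.5000
  receipt: TP=2, FP=0+1+0=1 → 2/3 = 0.6667
  letter: TP=6, FP=1+1+2=4 → 6/10 = 0.6000
Macro-precision = mean = (0.8182 + 0.5000 + 0.6667 + 0.6000) / 4 = 0.646

0.646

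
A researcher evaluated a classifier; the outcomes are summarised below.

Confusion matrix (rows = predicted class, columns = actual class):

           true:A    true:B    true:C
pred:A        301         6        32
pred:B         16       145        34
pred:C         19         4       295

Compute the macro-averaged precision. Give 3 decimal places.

Per-class precision (TP/(TP+FP)):
  A: TP=301, FP=6+32=38 → 301/339 = 0.8879
  B: TP=145, FP=16+34=50 → 145/195 = 0.7436
  C: TP=295, FP=19+4=23 → 295/318 = 0.9277
Macro-precision = mean = (0.8879 + 0.7436 + 0.9277) / 3 = 0.853

0.853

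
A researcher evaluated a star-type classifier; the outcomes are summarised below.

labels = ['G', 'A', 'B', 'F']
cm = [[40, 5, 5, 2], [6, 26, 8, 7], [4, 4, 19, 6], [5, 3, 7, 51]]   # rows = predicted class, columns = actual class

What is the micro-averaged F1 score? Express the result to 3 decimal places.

0.687

Micro-averaging pools counts across classes: ΣTP=136, ΣFP=62, ΣFN=62.
Micro-F1 score = 2·TP/(2·TP+FP+FN) on pooled counts = 0.687 (equals overall accuracy in single-label multiclass).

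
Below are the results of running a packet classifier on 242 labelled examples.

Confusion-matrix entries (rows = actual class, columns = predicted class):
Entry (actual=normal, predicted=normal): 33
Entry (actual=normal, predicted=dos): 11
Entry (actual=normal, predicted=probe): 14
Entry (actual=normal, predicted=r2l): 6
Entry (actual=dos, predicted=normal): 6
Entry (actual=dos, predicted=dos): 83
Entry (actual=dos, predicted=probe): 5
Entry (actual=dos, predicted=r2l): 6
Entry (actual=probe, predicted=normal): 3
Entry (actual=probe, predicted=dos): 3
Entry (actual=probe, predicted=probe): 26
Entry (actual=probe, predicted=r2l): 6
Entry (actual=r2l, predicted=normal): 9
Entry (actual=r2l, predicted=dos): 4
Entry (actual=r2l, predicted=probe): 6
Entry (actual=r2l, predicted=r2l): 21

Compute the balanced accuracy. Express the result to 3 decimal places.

0.639

Balanced accuracy = mean of per-class recall.
  normal: recall = 33/64 = 0.5156
  dos: recall = 83/100 = 0.8300
  probe: recall = 26/38 = 0.6842
  r2l: recall = 21/40 = 0.5250
Mean = (0.5156 + 0.8300 + 0.6842 + 0.5250) / 4 = 0.639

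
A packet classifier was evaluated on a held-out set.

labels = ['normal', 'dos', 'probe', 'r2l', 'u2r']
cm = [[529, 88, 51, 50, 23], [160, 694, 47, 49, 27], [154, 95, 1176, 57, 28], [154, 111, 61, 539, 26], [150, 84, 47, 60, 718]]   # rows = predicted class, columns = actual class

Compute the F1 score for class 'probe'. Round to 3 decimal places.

0.813

Take TP from the diagonal, FP from the rest of the 'probe' prediction marginal, FN from the rest of the 'probe' actual marginal.
F1 score = 2·TP/(2·TP+FP+FN).
probe: TP=1176, FP=154+95+57+28=334, FN=51+47+61+47=206 → 2352/2892 = 0.8133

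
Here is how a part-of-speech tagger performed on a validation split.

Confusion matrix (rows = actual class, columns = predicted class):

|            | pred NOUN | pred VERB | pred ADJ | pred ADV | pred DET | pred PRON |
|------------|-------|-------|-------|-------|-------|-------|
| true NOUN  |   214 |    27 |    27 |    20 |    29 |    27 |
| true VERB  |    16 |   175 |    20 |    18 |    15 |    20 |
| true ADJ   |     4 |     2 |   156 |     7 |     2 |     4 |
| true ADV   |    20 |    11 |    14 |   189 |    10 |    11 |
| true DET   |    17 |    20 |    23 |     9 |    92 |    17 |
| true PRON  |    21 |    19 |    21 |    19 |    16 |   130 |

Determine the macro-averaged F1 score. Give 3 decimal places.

0.655

Per-class F1 score (2·TP/(2·TP+FP+FN)):
  NOUN: TP=214, FP=16+4+20+17+21=78, FN=27+27+20+29+27=130 → 428/636 = 0.6730
  VERB: TP=175, FP=27+2+11+20+19=79, FN=16+20+18+15+20=89 → 350/518 = 0.6757
  ADJ: TP=156, FP=27+20+14+23+21=105, FN=4+2+7+2+4=19 → 312/436 = 0.7156
  ADV: TP=189, FP=20+18+7+9+19=73, FN=20+11+14+10+11=66 → 378/517 = 0.7311
  DET: TP=92, FP=29+15+2+10+16=72, FN=17+20+23+9+17=86 → 184/342 = 0.5380
  PRON: TP=130, FP=27+20+4+11+17=79, FN=21+19+21+19+16=96 → 260/435 = 0.5977
Macro-F1 score = mean = (0.6730 + 0.6757 + 0.7156 + 0.7311 + 0.5380 + 0.5977) / 6 = 0.655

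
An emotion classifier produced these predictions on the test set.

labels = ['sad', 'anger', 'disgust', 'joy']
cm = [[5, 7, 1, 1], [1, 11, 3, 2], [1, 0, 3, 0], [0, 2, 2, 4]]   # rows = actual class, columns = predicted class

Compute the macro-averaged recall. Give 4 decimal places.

0.5636

Per-class recall (TP/(TP+FN)):
  sad: TP=5, FN=7+1+1=9 → 5/14 = 0.35714
  anger: TP=11, FN=1+3+2=6 → 11/17 = 0.64706
  disgust: TP=3, FN=1+0+0=1 → 3/4 = 0.75000
  joy: TP=4, FN=0+2+2=4 → 4/8 = 0.50000
Macro-recall = mean = (0.35714 + 0.64706 + 0.75000 + 0.50000) / 4 = 0.5636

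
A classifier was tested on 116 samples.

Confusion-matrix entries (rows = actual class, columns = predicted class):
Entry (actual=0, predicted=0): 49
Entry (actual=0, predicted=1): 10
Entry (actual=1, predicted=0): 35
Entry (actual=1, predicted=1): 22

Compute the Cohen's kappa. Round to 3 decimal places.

0.218

Observed agreement pₒ = trace/N = 71/116 = 0.6121
Expected agreement pₑ = Σ (rowᵢ·colᵢ)/N² = (59·84 + 57·32)/116² = 0.5039
κ = (pₒ − pₑ)/(1 − pₑ) = (0.6121 − 0.5039)/(1 − 0.5039) = 0.218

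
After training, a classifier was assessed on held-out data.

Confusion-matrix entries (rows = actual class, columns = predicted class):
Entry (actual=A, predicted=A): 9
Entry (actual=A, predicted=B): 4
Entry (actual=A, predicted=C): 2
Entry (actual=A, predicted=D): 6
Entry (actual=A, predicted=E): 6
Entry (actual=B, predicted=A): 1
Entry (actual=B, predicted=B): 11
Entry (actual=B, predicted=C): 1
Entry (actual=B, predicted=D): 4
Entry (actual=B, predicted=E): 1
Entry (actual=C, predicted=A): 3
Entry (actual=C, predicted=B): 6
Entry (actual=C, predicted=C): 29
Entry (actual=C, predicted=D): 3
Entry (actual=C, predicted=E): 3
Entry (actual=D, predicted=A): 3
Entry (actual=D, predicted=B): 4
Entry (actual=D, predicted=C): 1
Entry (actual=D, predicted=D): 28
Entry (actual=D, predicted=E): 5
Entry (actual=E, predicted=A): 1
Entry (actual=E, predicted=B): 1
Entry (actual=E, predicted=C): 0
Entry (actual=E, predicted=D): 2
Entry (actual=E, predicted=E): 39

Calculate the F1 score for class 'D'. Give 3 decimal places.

0.667

F1 score = 2·TP/(2·TP+FP+FN).
D: TP=28, FP=6+4+3+2=15, FN=3+4+1+5=13 → 56/84 = 0.6667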